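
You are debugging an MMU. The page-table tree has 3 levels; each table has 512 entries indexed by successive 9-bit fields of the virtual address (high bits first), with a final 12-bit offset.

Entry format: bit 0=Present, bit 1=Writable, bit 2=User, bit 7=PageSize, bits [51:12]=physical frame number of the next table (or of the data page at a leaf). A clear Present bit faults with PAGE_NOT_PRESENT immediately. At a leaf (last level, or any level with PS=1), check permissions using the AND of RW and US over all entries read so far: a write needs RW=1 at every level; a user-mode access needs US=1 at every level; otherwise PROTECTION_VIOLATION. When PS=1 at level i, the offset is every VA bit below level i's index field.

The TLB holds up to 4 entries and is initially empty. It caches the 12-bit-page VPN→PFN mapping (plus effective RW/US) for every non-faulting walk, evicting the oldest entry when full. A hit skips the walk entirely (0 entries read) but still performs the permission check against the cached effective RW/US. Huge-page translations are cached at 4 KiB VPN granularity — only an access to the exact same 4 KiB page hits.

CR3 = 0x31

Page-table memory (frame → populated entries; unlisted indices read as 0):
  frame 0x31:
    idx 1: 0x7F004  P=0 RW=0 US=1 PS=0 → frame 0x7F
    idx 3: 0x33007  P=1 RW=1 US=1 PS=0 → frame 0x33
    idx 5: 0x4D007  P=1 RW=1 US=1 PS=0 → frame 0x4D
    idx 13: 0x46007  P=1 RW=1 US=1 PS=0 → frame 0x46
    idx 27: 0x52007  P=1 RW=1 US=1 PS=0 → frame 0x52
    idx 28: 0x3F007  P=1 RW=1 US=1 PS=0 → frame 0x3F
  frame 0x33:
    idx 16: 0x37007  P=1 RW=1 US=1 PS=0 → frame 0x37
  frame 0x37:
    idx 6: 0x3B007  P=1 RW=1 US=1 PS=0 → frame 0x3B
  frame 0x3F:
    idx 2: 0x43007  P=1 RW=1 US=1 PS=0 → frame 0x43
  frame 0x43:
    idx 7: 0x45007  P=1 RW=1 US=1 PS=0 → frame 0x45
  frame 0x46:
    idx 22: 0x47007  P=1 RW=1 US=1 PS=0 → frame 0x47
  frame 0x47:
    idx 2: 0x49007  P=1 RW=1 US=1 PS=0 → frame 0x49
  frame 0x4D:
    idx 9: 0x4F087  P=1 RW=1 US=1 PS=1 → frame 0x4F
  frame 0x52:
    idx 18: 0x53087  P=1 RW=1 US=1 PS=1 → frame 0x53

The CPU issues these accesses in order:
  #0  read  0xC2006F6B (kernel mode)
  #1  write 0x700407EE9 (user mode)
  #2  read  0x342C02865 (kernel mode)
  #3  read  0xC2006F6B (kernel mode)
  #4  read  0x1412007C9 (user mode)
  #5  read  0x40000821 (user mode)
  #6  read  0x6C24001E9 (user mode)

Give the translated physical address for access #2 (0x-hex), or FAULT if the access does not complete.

Trace:
#0 VA=0xC2006F6B (r,kernel):
  lvl0: tbl 0x31, slot 3 ⇒ 0x33007 (P1/RW1/US1/PS0)
  lvl1: tbl 0x33, slot 16 ⇒ 0x37007 (P1/RW1/US1/PS0)
  lvl2: tbl 0x37, slot 6 ⇒ 0x3B007 (P1/RW1/US1/PS0)
  ✓ 0x3BF6B  — 3 lookups
#1 VA=0x700407EE9 (w,user):
  lvl0: tbl 0x31, slot 28 ⇒ 0x3F007 (P1/RW1/US1/PS0)
  lvl1: tbl 0x3F, slot 2 ⇒ 0x43007 (P1/RW1/US1/PS0)
  lvl2: tbl 0x43, slot 7 ⇒ 0x45007 (P1/RW1/US1/PS0)
  ✓ 0x45EE9  — 3 lookups
#2 VA=0x342C02865 (r,kernel):
  lvl0: tbl 0x31, slot 13 ⇒ 0x46007 (P1/RW1/US1/PS0)
  lvl1: tbl 0x46, slot 22 ⇒ 0x47007 (P1/RW1/US1/PS0)
  lvl2: tbl 0x47, slot 2 ⇒ 0x49007 (P1/RW1/US1/PS0)
  ✓ 0x49865  — 3 lookups
#3 VA=0xC2006F6B (r,kernel):
  TLB hit vpn=0xC2006 → PA=0x3BF6B
#4 VA=0x1412007C9 (r,user):
  lvl0: tbl 0x31, slot 5 ⇒ 0x4D007 (P1/RW1/US1/PS0)
  lvl1: tbl 0x4D, slot 9 ⇒ 0x4F087 (P1/RW1/US1/PS1)
  ✓ 0x4F7C9 (huge @L1)  — 2 lookups
#5 VA=0x40000821 (r,user):
  lvl0: tbl 0x31, slot 1 ⇒ 0x7F004 (P0/RW0/US1/PS0)
  ✗ PAGE_NOT_PRESENT  [1 reads]
#6 VA=0x6C24001E9 (r,user):
  lvl0: tbl 0x31, slot 27 ⇒ 0x52007 (P1/RW1/US1/PS0)
  lvl1: tbl 0x52, slot 18 ⇒ 0x53087 (P1/RW1/US1/PS1)
  ✓ 0x531E9 (huge @L1)  — 2 lookups

Access #2 PA: 0x49865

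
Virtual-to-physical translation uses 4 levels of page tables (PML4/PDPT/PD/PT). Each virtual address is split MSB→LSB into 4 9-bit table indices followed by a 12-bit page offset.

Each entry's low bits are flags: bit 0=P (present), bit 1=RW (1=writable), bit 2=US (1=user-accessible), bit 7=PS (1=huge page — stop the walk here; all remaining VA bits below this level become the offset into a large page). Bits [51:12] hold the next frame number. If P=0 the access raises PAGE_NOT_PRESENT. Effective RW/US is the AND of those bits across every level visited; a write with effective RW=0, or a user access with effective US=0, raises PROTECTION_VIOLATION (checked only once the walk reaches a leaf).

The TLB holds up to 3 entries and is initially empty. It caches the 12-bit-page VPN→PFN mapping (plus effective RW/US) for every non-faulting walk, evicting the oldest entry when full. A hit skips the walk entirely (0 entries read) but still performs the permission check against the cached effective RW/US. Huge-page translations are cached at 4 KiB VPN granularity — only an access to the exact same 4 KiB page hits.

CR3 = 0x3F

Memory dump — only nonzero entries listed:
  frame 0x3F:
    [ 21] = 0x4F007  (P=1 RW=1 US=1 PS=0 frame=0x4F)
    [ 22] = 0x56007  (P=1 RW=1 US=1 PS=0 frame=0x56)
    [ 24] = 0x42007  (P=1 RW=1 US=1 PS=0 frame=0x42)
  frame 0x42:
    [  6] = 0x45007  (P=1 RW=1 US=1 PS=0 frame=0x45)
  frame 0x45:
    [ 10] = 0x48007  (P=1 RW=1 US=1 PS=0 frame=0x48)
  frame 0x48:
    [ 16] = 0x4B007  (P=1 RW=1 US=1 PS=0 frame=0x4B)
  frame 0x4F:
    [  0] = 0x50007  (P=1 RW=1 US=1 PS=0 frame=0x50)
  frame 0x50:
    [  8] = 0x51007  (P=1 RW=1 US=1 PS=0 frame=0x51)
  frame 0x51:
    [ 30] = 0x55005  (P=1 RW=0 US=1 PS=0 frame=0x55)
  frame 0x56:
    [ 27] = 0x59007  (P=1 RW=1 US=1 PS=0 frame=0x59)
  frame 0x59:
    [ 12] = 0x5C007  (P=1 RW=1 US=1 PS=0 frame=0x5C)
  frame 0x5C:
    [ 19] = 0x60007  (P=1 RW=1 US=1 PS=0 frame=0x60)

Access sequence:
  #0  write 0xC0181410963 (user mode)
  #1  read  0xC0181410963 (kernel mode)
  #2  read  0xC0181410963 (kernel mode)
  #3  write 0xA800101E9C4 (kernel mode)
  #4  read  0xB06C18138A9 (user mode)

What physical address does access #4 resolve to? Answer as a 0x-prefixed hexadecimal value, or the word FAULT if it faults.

Trace:
#0 VA=0xC0181410963 (w,user):
  L0 @0x3F[24] → 0x42007  P=1,RW=1,US=1,PS=0
  L1 @0x42[6] → 0x45007  P=1,RW=1,US=1,PS=0
  L2 @0x45[10] → 0x48007  P=1,RW=1,US=1,PS=0
  L3 @0x48[16] → 0x4B007  P=1,RW=1,US=1,PS=0
  ⇒ phys 0x4B963  [4 reads]
#1 VA=0xC0181410963 (r,kernel):
  TLB hit vpn=0xC0181410 → PA=0x4B963
#2 VA=0xC0181410963 (r,kernel):
  TLB hit vpn=0xC0181410 → PA=0x4B963
#3 VA=0xA800101E9C4 (w,kernel):
  L0 @0x3F[21] → 0x4F007  P=1,RW=1,US=1,PS=0
  L1 @0x4F[0] → 0x50007  P=1,RW=1,US=1,PS=0
  L2 @0x50[8] → 0x51007  P=1,RW=1,US=1,PS=0
  L3 @0x51[30] → 0x55005  P=1,RW=0,US=1,PS=0
  ✗ PROTECTION_VIOLATION  [4 reads]
#4 VA=0xB06C18138A9 (r,user):
  L0 @0x3F[22] → 0x56007  P=1,RW=1,US=1,PS=0
  L1 @0x56[27] → 0x59007  P=1,RW=1,US=1,PS=0
  L2 @0x59[12] → 0x5C007  P=1,RW=1,US=1,PS=0
  L3 @0x5C[19] → 0x60007  P=1,RW=1,US=1,PS=0
  ⇒ phys 0x608A9  [4 reads]

Access #4 PA: 0x608A9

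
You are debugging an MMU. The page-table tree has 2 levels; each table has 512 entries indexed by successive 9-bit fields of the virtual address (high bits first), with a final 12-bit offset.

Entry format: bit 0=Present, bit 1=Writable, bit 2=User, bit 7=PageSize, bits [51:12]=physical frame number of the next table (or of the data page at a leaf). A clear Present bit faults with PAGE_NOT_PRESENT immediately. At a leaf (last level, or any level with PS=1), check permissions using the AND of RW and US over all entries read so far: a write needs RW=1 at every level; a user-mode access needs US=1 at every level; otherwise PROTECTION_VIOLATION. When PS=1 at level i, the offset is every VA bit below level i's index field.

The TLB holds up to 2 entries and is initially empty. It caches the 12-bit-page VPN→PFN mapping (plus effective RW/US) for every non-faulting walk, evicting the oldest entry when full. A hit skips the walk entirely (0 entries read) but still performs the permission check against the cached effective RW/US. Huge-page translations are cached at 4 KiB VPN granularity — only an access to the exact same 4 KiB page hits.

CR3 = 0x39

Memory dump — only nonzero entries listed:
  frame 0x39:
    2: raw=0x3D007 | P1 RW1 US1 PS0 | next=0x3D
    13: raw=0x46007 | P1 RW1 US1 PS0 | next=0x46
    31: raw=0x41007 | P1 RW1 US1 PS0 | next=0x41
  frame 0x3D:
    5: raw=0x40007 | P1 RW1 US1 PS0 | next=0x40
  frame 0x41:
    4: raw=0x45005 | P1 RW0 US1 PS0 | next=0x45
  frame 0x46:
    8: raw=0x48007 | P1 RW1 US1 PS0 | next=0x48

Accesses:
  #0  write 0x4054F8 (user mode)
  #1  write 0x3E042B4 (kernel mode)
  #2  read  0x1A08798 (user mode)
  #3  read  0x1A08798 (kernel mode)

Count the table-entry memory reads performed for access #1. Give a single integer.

Per-access translation:
#0 VA=0x4054F8 (w,user):
  [0] read 0x39 idx=2: raw=0x3D007 flags P=1 W=1 U=1 S=0
  [1] read 0x3D idx=5: raw=0x40007 flags P=1 W=1 U=1 S=0
  ⇒ phys 0x404F8  [2 reads]
#1 VA=0x3E042B4 (w,kernel):
  [0] read 0x39 idx=31: raw=0x41007 flags P=1 W=1 U=1 S=0
  [1] read 0x41 idx=4: raw=0x45005 flags P=1 W=0 U=1 S=0
  → PROTECTION_VIOLATION  (2 entries read)
#2 VA=0x1A08798 (r,user):
  [0] read 0x39 idx=13: raw=0x46007 flags P=1 W=1 U=1 S=0
  [1] read 0x46 idx=8: raw=0x48007 flags P=1 W=1 U=1 S=0
  ⇒ phys 0x48798  [2 reads]
#3 VA=0x1A08798 (r,kernel):
  TLB hit vpn=0x1A08 → PA=0x48798

Entries read for #1: 2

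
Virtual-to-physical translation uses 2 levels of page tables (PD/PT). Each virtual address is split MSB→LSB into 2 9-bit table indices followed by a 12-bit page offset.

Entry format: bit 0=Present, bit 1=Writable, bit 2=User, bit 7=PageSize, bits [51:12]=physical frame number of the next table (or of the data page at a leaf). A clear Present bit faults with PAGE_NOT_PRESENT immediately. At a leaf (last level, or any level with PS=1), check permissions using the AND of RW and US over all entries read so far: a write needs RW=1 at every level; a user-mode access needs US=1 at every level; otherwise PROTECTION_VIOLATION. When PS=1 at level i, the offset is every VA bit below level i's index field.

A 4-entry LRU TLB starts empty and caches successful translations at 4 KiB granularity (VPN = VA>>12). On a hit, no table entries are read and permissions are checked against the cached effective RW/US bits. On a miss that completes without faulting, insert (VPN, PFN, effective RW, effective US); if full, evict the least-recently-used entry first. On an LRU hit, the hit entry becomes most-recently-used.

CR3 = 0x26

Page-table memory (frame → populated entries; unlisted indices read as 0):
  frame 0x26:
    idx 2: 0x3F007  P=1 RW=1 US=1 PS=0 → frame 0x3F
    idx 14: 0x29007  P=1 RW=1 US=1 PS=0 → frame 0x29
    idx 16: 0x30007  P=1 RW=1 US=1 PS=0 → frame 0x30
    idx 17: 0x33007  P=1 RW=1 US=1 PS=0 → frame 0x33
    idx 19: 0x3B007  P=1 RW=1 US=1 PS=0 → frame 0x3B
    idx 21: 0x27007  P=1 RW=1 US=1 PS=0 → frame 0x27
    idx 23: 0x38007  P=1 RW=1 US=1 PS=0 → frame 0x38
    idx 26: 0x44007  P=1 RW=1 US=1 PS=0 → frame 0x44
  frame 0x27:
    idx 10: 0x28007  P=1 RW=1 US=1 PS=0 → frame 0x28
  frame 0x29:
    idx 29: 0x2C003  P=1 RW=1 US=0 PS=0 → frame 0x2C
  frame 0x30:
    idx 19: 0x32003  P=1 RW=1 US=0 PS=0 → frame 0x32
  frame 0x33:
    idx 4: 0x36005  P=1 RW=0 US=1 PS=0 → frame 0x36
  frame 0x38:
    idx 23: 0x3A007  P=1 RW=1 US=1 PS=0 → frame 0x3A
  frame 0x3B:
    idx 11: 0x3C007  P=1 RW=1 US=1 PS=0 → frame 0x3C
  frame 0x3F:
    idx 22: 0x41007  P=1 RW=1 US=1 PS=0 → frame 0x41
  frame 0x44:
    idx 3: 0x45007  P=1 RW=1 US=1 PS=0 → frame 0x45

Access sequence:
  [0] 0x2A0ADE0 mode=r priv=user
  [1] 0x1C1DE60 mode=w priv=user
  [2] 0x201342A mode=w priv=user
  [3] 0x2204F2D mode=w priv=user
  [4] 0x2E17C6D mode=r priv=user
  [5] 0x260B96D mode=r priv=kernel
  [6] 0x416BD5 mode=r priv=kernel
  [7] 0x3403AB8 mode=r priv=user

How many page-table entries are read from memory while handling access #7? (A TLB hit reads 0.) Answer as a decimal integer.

Trace:
#0 VA=0x2A0ADE0 (r,user):
  L0 @0x26[21] → 0x27007  P=1,RW=1,US=1,PS=0
  L1 @0x27[10] → 0x28007  P=1,RW=1,US=1,PS=0
  → PA=0x28DE0  (2 entries read)
#1 VA=0x1C1DE60 (w,user):
  L0 @0x26[14] → 0x29007  P=1,RW=1,US=1,PS=0
  L1 @0x29[29] → 0x2C003  P=1,RW=1,US=0,PS=0
  → PROTECTION_VIOLATION  (2 entries read)
#2 VA=0x201342A (w,user):
  L0 @0x26[16] → 0x30007  P=1,RW=1,US=1,PS=0
  L1 @0x30[19] → 0x32003  P=1,RW=1,US=0,PS=0
  → PROTECTION_VIOLATION  (2 entries read)
#3 VA=0x2204F2D (w,user):
  L0 @0x26[17] → 0x33007  P=1,RW=1,US=1,PS=0
  L1 @0x33[4] → 0x36005  P=1,RW=0,US=1,PS=0
  → PROTECTION_VIOLATION  (2 entries read)
#4 VA=0x2E17C6D (r,user):
  L0 @0x26[23] → 0x38007  P=1,RW=1,US=1,PS=0
  L1 @0x38[23] → 0x3A007  P=1,RW=1,US=1,PS=0
  → PA=0x3AC6D  (2 entries read)
#5 VA=0x260B96D (r,kernel):
  L0 @0x26[19] → 0x3B007  P=1,RW=1,US=1,PS=0
  L1 @0x3B[11] → 0x3C007  P=1,RW=1,US=1,PS=0
  → PA=0x3C96D  (2 entries read)
#6 VA=0x416BD5 (r,kernel):
  L0 @0x26[2] → 0x3F007  P=1,RW=1,US=1,PS=0
  L1 @0x3F[22] → 0x41007  P=1,RW=1,US=1,PS=0
  → PA=0x41BD5  (2 entries read)
#7 VA=0x3403AB8 (r,user):
  L0 @0x26[26] → 0x44007  P=1,RW=1,US=1,PS=0
  L1 @0x44[3] → 0x45007  P=1,RW=1,US=1,PS=0
  → PA=0x45AB8  (2 entries read)

Entries read for #7: 2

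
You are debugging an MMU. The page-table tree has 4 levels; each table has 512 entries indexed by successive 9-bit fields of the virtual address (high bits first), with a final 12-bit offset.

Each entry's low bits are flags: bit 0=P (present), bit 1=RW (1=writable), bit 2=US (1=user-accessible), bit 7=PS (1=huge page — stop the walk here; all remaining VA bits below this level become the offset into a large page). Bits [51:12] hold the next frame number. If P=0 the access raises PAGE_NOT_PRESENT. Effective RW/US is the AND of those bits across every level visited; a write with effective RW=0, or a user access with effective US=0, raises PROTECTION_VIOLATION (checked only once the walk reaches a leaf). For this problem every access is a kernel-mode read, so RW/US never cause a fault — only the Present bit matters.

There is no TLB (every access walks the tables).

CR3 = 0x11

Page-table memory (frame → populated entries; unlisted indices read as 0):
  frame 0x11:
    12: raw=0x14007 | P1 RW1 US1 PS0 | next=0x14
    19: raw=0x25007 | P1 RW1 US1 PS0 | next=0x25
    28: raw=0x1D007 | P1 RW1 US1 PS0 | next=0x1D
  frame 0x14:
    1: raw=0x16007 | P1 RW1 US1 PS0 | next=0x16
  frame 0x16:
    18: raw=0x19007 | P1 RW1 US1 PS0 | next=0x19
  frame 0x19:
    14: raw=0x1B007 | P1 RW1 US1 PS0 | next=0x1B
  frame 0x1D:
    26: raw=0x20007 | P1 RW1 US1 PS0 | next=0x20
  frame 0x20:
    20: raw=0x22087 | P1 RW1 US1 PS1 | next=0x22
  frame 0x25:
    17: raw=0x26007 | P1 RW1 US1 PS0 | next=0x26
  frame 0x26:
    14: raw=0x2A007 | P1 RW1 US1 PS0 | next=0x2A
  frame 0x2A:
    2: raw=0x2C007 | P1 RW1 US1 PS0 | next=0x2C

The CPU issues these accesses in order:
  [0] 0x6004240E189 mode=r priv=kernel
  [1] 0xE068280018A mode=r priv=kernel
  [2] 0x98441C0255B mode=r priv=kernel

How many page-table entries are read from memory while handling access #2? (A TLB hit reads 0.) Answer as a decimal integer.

Trace:
#0 VA=0x6004240E189 (r,kernel):
  lvl0: tbl 0x11, slot 12 ⇒ 0x14007 (P1/RW1/US1/PS0)
  lvl1: tbl 0x14, slot 1 ⇒ 0x16007 (P1/RW1/US1/PS0)
  lvl2: tbl 0x16, slot 18 ⇒ 0x19007 (P1/RW1/US1/PS0)
  lvl3: tbl 0x19, slot 14 ⇒ 0x1B007 (P1/RW1/US1/PS0)
  ✓ 0x1B189  — 4 lookups
#1 VA=0xE068280018A (r,kernel):
  lvl0: tbl 0x11, slot 28 ⇒ 0x1D007 (P1/RW1/US1/PS0)
  lvl1: tbl 0x1D, slot 26 ⇒ 0x20007 (P1/RW1/US1/PS0)
  lvl2: tbl 0x20, slot 20 ⇒ 0x22087 (P1/RW1/US1/PS1)
  ✓ 0x2218A (huge @L2)  — 3 lookups
#2 VA=0x98441C0255B (r,kernel):
  lvl0: tbl 0x11, slot 19 ⇒ 0x25007 (P1/RW1/US1/PS0)
  lvl1: tbl 0x25, slot 17 ⇒ 0x26007 (P1/RW1/US1/PS0)
  lvl2: tbl 0x26, slot 14 ⇒ 0x2A007 (P1/RW1/US1/PS0)
  lvl3: tbl 0x2A, slot 2 ⇒ 0x2C007 (P1/RW1/US1/PS0)
  ✓ 0x2C55B  — 4 lookups

Entries read for #2: 4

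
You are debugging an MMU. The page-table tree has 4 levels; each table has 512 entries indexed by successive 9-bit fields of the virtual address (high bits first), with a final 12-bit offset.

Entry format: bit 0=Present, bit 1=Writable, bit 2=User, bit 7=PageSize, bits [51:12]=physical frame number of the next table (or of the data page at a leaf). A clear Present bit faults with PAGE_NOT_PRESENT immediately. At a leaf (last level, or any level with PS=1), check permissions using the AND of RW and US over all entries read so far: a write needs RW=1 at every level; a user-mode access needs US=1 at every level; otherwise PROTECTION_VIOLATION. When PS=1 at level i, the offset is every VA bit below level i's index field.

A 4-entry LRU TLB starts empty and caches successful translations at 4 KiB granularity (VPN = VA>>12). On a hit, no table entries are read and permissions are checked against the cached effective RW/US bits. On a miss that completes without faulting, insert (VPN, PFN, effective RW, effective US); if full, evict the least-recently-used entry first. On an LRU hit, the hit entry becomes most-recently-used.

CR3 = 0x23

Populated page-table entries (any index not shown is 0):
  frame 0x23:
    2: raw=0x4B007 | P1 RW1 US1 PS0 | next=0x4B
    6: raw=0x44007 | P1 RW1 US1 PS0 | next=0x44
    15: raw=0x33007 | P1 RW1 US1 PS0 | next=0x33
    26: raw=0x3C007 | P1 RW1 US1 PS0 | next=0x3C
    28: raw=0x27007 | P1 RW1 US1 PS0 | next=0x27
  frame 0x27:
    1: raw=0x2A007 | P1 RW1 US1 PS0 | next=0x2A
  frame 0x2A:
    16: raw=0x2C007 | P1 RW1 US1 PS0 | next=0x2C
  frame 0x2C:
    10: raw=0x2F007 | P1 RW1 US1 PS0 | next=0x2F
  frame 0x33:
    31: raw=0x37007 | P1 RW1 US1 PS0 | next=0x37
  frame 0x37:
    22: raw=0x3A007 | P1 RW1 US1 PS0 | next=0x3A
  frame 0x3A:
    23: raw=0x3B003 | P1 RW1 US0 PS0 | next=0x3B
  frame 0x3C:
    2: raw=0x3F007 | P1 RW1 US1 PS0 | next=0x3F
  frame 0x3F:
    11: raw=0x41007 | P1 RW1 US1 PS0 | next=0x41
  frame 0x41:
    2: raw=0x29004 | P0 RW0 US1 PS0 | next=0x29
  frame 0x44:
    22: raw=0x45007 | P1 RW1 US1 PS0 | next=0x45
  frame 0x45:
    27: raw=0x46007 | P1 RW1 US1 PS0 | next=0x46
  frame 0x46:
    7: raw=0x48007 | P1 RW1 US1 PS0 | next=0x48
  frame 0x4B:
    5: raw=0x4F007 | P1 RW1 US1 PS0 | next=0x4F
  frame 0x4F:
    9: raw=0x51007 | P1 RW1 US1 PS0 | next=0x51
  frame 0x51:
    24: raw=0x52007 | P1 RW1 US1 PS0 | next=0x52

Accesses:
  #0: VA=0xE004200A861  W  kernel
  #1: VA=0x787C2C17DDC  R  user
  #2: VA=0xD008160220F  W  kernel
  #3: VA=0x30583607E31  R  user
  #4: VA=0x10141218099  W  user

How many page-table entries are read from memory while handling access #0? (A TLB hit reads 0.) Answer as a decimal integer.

Per-access translation:
#0 VA=0xE004200A861 (w,kernel):
  lvl0: tbl 0x23, slot 28 ⇒ 0x27007 (P1/RW1/US1/PS0)
  lvl1: tbl 0x27, slot 1 ⇒ 0x2A007 (P1/RW1/US1/PS0)
  lvl2: tbl 0x2A, slot 16 ⇒ 0x2C007 (P1/RW1/US1/PS0)
  lvl3: tbl 0x2C, slot 10 ⇒ 0x2F007 (P1/RW1/US1/PS0)
  ✓ 0x2F861  — 4 lookups
#1 VA=0x787C2C17DDC (r,user):
  lvl0: tbl 0x23, slot 15 ⇒ 0x33007 (P1/RW1/US1/PS0)
  lvl1: tbl 0x33, slot 31 ⇒ 0x37007 (P1/RW1/US1/PS0)
  lvl2: tbl 0x37, slot 22 ⇒ 0x3A007 (P1/RW1/US1/PS0)
  lvl3: tbl 0x3A, slot 23 ⇒ 0x3B003 (P1/RW1/US0/PS0)
  ⇒ fault: PROTECTION_VIOLATION  — 4 lookups
#2 VA=0xD008160220F (w,kernel):
  lvl0: tbl 0x23, slot 26 ⇒ 0x3C007 (P1/RW1/US1/PS0)
  lvl1: tbl 0x3C, slot 2 ⇒ 0x3F007 (P1/RW1/US1/PS0)
  lvl2: tbl 0x3F, slot 11 ⇒ 0x41007 (P1/RW1/US1/PS0)
  lvl3: tbl 0x41, slot 2 ⇒ 0x29004 (P0/RW0/US1/PS0)
  ⇒ fault: PAGE_NOT_PRESENT  — 4 lookups
#3 VA=0x30583607E31 (r,user):
  lvl0: tbl 0x23, slot 6 ⇒ 0x44007 (P1/RW1/US1/PS0)
  lvl1: tbl 0x44, slot 22 ⇒ 0x45007 (P1/RW1/US1/PS0)
  lvl2: tbl 0x45, slot 27 ⇒ 0x46007 (P1/RW1/US1/PS0)
  lvl3: tbl 0x46, slot 7 ⇒ 0x48007 (P1/RW1/US1/PS0)
  ✓ 0x48E31  — 4 lookups
#4 VA=0x10141218099 (w,user):
  lvl0: tbl 0x23, slot 2 ⇒ 0x4B007 (P1/RW1/US1/PS0)
  lvl1: tbl 0x4B, slot 5 ⇒ 0x4F007 (P1/RW1/US1/PS0)
  lvl2: tbl 0x4F, slot 9 ⇒ 0x51007 (P1/RW1/US1/PS0)
  lvl3: tbl 0x51, slot 24 ⇒ 0x52007 (P1/RW1/US1/PS0)
  ✓ 0x52099  — 4 lookups

Entries read for #0: 4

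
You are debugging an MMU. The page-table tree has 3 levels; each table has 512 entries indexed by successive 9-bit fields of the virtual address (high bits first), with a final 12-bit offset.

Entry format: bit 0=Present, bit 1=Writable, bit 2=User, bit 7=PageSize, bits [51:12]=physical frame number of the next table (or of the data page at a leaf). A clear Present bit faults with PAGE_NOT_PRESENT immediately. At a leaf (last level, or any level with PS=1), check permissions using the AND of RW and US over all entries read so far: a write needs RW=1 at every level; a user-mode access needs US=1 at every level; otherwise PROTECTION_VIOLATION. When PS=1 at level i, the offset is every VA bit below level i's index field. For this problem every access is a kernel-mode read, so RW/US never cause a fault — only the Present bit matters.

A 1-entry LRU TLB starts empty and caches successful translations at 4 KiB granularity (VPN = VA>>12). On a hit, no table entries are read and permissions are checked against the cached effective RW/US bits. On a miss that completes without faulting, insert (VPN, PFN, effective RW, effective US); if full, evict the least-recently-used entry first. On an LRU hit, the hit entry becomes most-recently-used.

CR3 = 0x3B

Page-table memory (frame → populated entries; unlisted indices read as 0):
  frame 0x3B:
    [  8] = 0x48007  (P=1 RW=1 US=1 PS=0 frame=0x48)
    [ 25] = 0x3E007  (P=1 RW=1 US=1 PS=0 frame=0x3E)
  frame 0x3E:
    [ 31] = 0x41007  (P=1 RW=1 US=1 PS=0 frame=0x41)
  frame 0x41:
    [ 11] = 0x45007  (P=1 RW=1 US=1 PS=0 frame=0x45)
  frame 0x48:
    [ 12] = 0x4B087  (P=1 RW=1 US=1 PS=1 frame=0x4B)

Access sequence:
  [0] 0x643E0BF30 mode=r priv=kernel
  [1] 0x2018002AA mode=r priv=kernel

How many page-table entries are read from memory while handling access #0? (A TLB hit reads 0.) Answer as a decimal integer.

Walk each access:
#0 VA=0x643E0BF30 (r,kernel):
  L0 @0x3B[25] → 0x3E007  P=1,RW=1,US=1,PS=0
  L1 @0x3E[31] → 0x41007  P=1,RW=1,US=1,PS=0
  L2 @0x41[11] → 0x45007  P=1,RW=1,US=1,PS=0
  ⇒ phys 0x45F30  [3 reads]
#1 VA=0x2018002AA (r,kernel):
  L0 @0x3B[8] → 0x48007  P=1,RW=1,US=1,PS=0
  L1 @0x48[12] → 0x4B087  P=1,RW=1,US=1,PS=1
  ⇒ phys 0x4B2AA (huge @L1)  [2 reads]

Entries read for #0: 3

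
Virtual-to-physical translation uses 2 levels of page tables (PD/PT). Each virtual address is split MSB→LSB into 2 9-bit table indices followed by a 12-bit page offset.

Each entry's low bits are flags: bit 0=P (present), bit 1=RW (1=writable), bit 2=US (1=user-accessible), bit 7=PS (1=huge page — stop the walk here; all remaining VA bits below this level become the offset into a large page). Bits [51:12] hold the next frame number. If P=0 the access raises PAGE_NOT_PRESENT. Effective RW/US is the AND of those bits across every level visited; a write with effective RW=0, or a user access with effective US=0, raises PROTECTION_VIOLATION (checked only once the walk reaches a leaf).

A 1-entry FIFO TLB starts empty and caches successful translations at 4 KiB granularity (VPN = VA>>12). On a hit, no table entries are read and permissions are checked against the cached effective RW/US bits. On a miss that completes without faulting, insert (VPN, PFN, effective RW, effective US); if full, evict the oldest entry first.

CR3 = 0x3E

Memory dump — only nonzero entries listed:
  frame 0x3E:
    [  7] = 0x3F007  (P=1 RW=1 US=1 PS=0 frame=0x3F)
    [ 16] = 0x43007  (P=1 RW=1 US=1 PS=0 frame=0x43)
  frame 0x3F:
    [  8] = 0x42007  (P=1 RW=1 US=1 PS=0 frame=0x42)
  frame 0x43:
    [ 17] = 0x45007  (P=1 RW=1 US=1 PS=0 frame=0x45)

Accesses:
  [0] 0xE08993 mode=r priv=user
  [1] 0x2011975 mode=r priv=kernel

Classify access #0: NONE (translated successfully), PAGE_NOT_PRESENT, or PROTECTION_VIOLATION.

Walk each access:
#0 VA=0xE08993 (r,user):
  L0 @0x3E[7] → 0x3F007  P=1,RW=1,US=1,PS=0
  L1 @0x3F[8] → 0x42007  P=1,RW=1,US=1,PS=0
  ⇒ phys 0x42993  [2 reads]
#1 VA=0x2011975 (r,kernel):
  L0 @0x3E[16] → 0x43007  P=1,RW=1,US=1,PS=0
  L1 @0x43[17] → 0x45007  P=1,RW=1,US=1,PS=0
  ⇒ phys 0x45975  [2 reads]

Access #0 fault: NONE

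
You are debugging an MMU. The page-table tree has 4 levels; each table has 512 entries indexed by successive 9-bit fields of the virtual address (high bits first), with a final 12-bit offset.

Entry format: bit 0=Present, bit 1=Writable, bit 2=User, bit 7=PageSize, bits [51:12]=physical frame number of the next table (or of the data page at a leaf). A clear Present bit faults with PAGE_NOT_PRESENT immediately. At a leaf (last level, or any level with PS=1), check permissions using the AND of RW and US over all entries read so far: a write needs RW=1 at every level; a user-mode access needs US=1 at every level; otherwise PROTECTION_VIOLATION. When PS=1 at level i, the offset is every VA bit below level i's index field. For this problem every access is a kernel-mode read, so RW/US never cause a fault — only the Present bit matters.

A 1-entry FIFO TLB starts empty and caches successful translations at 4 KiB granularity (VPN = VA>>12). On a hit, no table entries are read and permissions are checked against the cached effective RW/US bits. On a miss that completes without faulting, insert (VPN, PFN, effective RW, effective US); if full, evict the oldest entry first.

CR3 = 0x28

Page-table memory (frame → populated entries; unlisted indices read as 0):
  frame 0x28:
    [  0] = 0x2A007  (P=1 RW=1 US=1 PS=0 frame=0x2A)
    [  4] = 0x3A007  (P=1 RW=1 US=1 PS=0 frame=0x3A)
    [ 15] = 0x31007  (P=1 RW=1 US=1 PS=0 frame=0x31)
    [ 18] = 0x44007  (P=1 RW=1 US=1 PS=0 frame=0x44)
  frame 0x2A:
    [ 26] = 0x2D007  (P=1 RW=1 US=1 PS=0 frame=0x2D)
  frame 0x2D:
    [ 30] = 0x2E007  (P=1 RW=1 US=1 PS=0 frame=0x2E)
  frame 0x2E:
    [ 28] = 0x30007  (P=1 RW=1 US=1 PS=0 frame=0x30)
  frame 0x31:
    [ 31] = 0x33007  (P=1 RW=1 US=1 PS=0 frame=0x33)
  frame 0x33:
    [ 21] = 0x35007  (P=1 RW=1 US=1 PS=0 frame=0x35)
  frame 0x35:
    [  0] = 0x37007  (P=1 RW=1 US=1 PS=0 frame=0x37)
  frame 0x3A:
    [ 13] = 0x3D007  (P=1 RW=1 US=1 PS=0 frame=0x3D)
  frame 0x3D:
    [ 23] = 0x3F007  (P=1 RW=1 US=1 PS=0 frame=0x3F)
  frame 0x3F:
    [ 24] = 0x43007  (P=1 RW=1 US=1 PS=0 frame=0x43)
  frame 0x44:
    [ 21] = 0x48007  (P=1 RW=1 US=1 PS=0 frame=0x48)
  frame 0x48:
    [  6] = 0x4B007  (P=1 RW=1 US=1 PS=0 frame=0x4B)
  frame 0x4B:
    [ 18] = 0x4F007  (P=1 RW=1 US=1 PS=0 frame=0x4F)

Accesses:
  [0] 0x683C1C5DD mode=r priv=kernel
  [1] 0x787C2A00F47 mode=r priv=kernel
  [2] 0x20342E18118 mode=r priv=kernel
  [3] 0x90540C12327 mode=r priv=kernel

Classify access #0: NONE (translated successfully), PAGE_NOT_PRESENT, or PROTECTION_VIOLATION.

Walk each access:
#0 VA=0x683C1C5DD (r,kernel):
  lvl0: tbl 0x28, slot 0 ⇒ 0x2A007 (P1/RW1/US1/PS0)
  lvl1: tbl 0x2A, slot 26 ⇒ 0x2D007 (P1/RW1/US1/PS0)
  lvl2: tbl 0x2D, slot 30 ⇒ 0x2E007 (P1/RW1/US1/PS0)
  lvl3: tbl 0x2E, slot 28 ⇒ 0x30007 (P1/RW1/US1/PS0)
  → PA=0x305DD  (4 entries read)
#1 VA=0x787C2A00F47 (r,kernel):
  lvl0: tbl 0x28, slot 15 ⇒ 0x31007 (P1/RW1/US1/PS0)
  lvl1: tbl 0x31, slot 31 ⇒ 0x33007 (P1/RW1/US1/PS0)
  lvl2: tbl 0x33, slot 21 ⇒ 0x35007 (P1/RW1/US1/PS0)
  lvl3: tbl 0x35, slot 0 ⇒ 0x37007 (P1/RW1/US1/PS0)
  → PA=0x37F47  (4 entries read)
#2 VA=0x20342E18118 (r,kernel):
  lvl0: tbl 0x28, slot 4 ⇒ 0x3A007 (P1/RW1/US1/PS0)
  lvl1: tbl 0x3A, slot 13 ⇒ 0x3D007 (P1/RW1/US1/PS0)
  lvl2: tbl 0x3D, slot 23 ⇒ 0x3F007 (P1/RW1/US1/PS0)
  lvl3: tbl 0x3F, slot 24 ⇒ 0x43007 (P1/RW1/US1/PS0)
  → PA=0x43118  (4 entries read)
#3 VA=0x90540C12327 (r,kernel):
  lvl0: tbl 0x28, slot 18 ⇒ 0x44007 (P1/RW1/US1/PS0)
  lvl1: tbl 0x44, slot 21 ⇒ 0x48007 (P1/RW1/US1/PS0)
  lvl2: tbl 0x48, slot 6 ⇒ 0x4B007 (P1/RW1/US1/PS0)
  lvl3: tbl 0x4B, slot 18 ⇒ 0x4F007 (P1/RW1/US1/PS0)
  → PA=0x4F327  (4 entries read)

Access #0 fault: NONE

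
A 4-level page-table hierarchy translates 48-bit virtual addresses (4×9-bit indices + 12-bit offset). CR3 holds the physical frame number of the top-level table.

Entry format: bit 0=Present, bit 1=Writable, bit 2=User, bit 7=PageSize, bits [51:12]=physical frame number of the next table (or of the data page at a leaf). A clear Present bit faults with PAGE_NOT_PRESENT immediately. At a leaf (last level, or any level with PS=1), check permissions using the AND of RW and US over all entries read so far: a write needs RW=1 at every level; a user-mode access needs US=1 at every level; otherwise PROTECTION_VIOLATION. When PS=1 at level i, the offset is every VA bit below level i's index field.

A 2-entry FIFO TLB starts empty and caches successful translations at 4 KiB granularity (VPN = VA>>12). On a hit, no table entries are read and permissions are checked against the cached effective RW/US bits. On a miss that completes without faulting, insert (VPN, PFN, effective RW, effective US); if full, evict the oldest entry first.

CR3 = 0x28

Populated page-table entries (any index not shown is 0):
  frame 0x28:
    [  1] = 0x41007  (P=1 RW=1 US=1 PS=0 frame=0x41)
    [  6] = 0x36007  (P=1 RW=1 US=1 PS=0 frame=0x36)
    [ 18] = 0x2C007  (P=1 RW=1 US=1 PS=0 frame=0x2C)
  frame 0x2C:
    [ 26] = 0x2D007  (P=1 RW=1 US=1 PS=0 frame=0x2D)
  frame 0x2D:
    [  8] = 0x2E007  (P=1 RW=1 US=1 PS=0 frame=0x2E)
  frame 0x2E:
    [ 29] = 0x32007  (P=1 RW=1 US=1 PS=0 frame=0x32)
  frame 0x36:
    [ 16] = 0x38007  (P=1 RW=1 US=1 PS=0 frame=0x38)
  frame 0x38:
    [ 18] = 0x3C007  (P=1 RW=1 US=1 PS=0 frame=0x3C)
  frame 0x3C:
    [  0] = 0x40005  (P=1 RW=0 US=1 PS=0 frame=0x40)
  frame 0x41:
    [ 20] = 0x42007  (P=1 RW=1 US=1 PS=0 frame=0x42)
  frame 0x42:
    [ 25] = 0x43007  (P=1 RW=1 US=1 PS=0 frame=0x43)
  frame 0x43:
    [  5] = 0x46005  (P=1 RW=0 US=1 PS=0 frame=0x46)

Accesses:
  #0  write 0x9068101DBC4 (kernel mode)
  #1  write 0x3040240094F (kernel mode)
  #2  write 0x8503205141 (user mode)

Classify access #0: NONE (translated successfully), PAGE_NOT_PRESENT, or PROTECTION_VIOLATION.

Trace:
#0 VA=0x9068101DBC4 (w,kernel):
  lvl0: tbl 0x28, slot 18 ⇒ 0x2C007 (P1/RW1/US1/PS0)
  lvl1: tbl 0x2C, slot 26 ⇒ 0x2D007 (P1/RW1/US1/PS0)
  lvl2: tbl 0x2D, slot 8 ⇒ 0x2E007 (P1/RW1/US1/PS0)
  lvl3: tbl 0x2E, slot 29 ⇒ 0x32007 (P1/RW1/US1/PS0)
  ⇒ phys 0x32BC4  [4 reads]
#1 VA=0x3040240094F (w,kernel):
  lvl0: tbl 0x28, slot 6 ⇒ 0x36007 (P1/RW1/US1/PS0)
  lvl1: tbl 0x36, slot 16 ⇒ 0x38007 (P1/RW1/US1/PS0)
  lvl2: tbl 0x38, slot 18 ⇒ 0x3C007 (P1/RW1/US1/PS0)
  lvl3: tbl 0x3C, slot 0 ⇒ 0x40005 (P1/RW0/US1/PS0)
  → PROTECTION_VIOLATION  (4 entries read)
#2 VA=0x8503205141 (w,user):
  lvl0: tbl 0x28, slot 1 ⇒ 0x41007 (P1/RW1/US1/PS0)
  lvl1: tbl 0x41, slot 20 ⇒ 0x42007 (P1/RW1/US1/PS0)
  lvl2: tbl 0x42, slot 25 ⇒ 0x43007 (P1/RW1/US1/PS0)
  lvl3: tbl 0x43, slot 5 ⇒ 0x46005 (P1/RW0/US1/PS0)
  → PROTECTION_VIOLATION  (4 entries read)

Access #0 fault: NONE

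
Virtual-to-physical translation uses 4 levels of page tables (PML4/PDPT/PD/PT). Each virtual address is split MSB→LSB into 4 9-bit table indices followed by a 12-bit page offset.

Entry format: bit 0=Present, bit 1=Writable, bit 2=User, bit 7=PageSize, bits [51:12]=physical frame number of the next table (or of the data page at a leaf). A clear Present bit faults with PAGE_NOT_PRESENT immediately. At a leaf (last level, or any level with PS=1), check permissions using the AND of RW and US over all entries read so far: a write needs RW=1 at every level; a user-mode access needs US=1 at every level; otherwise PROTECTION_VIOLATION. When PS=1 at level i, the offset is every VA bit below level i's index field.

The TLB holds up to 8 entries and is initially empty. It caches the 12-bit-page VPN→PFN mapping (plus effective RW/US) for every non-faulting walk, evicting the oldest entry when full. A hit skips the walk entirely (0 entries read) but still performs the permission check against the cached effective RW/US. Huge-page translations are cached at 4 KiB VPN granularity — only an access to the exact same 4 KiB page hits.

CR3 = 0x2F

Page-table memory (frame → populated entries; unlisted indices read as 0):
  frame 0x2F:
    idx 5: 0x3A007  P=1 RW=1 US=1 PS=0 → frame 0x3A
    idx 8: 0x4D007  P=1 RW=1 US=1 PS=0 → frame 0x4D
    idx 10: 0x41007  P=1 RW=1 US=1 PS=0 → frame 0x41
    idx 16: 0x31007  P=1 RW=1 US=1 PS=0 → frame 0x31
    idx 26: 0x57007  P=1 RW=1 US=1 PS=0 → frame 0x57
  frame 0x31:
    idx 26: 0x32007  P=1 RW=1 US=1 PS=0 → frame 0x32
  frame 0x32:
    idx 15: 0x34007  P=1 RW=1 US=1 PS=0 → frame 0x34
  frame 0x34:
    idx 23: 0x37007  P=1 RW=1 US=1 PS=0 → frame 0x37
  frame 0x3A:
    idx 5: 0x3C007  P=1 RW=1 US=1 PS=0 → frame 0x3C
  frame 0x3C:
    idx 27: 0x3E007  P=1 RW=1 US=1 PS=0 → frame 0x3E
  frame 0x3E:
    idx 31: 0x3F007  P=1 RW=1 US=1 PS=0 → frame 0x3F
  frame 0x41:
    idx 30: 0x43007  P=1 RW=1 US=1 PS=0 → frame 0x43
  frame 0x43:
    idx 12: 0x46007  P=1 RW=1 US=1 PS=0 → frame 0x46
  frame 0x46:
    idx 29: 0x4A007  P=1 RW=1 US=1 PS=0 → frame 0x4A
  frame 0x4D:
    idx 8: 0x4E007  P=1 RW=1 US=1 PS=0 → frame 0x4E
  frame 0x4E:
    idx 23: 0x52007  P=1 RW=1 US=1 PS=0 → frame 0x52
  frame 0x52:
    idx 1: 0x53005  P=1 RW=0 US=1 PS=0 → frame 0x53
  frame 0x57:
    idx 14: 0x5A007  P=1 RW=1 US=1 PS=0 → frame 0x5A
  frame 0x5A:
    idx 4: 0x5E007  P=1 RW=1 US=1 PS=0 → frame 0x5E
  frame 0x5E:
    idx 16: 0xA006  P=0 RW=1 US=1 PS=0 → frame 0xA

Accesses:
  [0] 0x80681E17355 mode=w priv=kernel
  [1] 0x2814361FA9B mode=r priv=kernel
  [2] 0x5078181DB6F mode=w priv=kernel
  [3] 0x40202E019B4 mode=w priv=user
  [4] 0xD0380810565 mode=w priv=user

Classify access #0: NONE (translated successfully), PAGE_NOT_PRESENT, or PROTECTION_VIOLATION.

Per-access translation:
#0 VA=0x80681E17355 (w,kernel):
  [0] read 0x2F idx=16: raw=0x31007 flags P=1 W=1 U=1 S=0
  [1] read 0x31 idx=26: raw=0x32007 flags P=1 W=1 U=1 S=0
  [2] read 0x32 idx=15: raw=0x34007 flags P=1 W=1 U=1 S=0
  [3] read 0x34 idx=23: raw=0x37007 flags P=1 W=1 U=1 S=0
  → PA=0x37355  (4 entries read)
#1 VA=0x2814361FA9B (r,kernel):
  [0] read 0x2F idx=5: raw=0x3A007 flags P=1 W=1 U=1 S=0
  [1] read 0x3A idx=5: raw=0x3C007 flags P=1 W=1 U=1 S=0
  [2] read 0x3C idx=27: raw=0x3E007 flags P=1 W=1 U=1 S=0
  [3] read 0x3E idx=31: raw=0x3F007 flags P=1 W=1 U=1 S=0
  → PA=0x3FA9B  (4 entries read)
#2 VA=0x5078181DB6F (w,kernel):
  [0] read 0x2F idx=10: raw=0x41007 flags P=1 W=1 U=1 S=0
  [1] read 0x41 idx=30: raw=0x43007 flags P=1 W=1 U=1 S=0
  [2] read 0x43 idx=12: raw=0x46007 flags P=1 W=1 U=1 S=0
  [3] read 0x46 idx=29: raw=0x4A007 flags P=1 W=1 U=1 S=0
  → PA=0x4AB6F  (4 entries read)
#3 VA=0x40202E019B4 (w,user):
  [0] read 0x2F idx=8: raw=0x4D007 flags P=1 W=1 U=1 S=0
  [1] read 0x4D idx=8: raw=0x4E007 flags P=1 W=1 U=1 S=0
  [2] read 0x4E idx=23: raw=0x52007 flags P=1 W=1 U=1 S=0
  [3] read 0x52 idx=1: raw=0x53005 flags P=1 W=0 U=1 S=0
  → PROTECTION_VIOLATION  (4 entries read)
#4 VA=0xD0380810565 (w,user):
  [0] read 0x2F idx=26: raw=0x57007 flags P=1 W=1 U=1 S=0
  [1] read 0x57 idx=14: raw=0x5A007 flags P=1 W=1 U=1 S=0
  [2] read 0x5A idx=4: raw=0x5E007 flags P=1 W=1 U=1 S=0
  [3] read 0x5E idx=16: raw=0xA006 flags P=0 W=1 U=1 S=0
  → PAGE_NOT_PRESENT  (4 entries read)

Access #0 fault: NONE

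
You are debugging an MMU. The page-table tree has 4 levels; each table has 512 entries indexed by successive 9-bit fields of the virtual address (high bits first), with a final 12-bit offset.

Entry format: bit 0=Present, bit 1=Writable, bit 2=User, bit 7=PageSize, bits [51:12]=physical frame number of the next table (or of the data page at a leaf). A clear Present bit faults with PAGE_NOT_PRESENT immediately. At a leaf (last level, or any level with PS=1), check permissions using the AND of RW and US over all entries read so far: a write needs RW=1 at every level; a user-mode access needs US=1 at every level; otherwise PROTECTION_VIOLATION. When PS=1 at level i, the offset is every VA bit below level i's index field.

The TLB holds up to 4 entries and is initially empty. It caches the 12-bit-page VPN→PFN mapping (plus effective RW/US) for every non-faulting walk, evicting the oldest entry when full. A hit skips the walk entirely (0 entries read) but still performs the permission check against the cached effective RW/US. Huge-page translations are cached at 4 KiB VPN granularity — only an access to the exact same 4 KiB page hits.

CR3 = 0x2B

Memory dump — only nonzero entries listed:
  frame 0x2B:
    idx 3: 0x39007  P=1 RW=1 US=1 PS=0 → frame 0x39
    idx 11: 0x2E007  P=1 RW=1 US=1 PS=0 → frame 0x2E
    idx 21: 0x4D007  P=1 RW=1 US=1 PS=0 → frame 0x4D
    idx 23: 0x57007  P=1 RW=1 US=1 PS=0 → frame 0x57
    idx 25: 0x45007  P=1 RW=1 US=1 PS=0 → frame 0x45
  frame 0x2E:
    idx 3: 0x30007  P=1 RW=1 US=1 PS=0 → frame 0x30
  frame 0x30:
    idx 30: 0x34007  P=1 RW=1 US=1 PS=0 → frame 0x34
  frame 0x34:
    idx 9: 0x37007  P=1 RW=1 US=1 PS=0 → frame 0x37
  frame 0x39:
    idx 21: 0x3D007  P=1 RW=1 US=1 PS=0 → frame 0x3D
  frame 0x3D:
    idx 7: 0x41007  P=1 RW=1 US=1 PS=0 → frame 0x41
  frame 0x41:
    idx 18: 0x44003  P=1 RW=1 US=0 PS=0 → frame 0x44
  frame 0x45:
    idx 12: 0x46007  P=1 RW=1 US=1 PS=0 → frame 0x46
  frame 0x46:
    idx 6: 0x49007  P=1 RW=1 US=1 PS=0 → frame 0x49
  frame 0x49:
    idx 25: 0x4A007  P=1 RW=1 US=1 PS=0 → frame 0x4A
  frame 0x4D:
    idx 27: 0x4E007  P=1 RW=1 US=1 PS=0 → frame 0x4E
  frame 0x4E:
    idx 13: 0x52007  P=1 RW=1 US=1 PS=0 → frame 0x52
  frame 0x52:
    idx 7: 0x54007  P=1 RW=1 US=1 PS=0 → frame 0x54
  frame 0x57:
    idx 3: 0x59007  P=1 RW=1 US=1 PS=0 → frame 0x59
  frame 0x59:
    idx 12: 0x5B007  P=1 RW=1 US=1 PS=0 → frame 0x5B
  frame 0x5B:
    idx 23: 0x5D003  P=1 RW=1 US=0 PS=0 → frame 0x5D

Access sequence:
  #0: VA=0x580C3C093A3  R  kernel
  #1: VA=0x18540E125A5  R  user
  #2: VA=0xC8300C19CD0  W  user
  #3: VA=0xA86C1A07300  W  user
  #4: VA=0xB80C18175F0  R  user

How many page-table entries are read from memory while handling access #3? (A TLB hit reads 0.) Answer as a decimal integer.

Walk each access:
#0 VA=0x580C3C093A3 (r,kernel):
  L0 @0x2B[11] → 0x2E007  P=1,RW=1,US=1,PS=0
  L1 @0x2E[3] → 0x30007  P=1,RW=1,US=1,PS=0
  L2 @0x30[30] → 0x34007  P=1,RW=1,US=1,PS=0
  L3 @0x34[9] → 0x37007  P=1,RW=1,US=1,PS=0
  ⇒ phys 0x373A3  [4 reads]
#1 VA=0x18540E125A5 (r,user):
  L0 @0x2B[3] → 0x39007  P=1,RW=1,US=1,PS=0
  L1 @0x39[21] → 0x3D007  P=1,RW=1,US=1,PS=0
  L2 @0x3D[7] → 0x41007  P=1,RW=1,US=1,PS=0
  L3 @0x41[18] → 0x44003  P=1,RW=1,US=0,PS=0
  ⇒ fault: PROTECTION_VIOLATION  — 4 lookups
#2 VA=0xC8300C19CD0 (w,user):
  L0 @0x2B[25] → 0x45007  P=1,RW=1,US=1,PS=0
  L1 @0x45[12] → 0x46007  P=1,RW=1,US=1,PS=0
  L2 @0x46[6] → 0x49007  P=1,RW=1,US=1,PS=0
  L3 @0x49[25] → 0x4A007  P=1,RW=1,US=1,PS=0
  ⇒ phys 0x4ACD0  [4 reads]
#3 VA=0xA86C1A07300 (w,user):
  L0 @0x2B[21] → 0x4D007  P=1,RW=1,US=1,PS=0
  L1 @0x4D[27] → 0x4E007  P=1,RW=1,US=1,PS=0
  L2 @0x4E[13] → 0x52007  P=1,RW=1,US=1,PS=0
  L3 @0x52[7] → 0x54007  P=1,RW=1,US=1,PS=0
  ⇒ phys 0x54300  [4 reads]
#4 VA=0xB80C18175F0 (r,user):
  L0 @0x2B[23] → 0x57007  P=1,RW=1,US=1,PS=0
  L1 @0x57[3] → 0x59007  P=1,RW=1,US=1,PS=0
  L2 @0x59[12] → 0x5B007  P=1,RW=1,US=1,PS=0
  L3 @0x5B[23] → 0x5D003  P=1,RW=1,US=0,PS=0
  ⇒ fault: PROTECTION_VIOLATION  — 4 lookups

Entries read for #3: 4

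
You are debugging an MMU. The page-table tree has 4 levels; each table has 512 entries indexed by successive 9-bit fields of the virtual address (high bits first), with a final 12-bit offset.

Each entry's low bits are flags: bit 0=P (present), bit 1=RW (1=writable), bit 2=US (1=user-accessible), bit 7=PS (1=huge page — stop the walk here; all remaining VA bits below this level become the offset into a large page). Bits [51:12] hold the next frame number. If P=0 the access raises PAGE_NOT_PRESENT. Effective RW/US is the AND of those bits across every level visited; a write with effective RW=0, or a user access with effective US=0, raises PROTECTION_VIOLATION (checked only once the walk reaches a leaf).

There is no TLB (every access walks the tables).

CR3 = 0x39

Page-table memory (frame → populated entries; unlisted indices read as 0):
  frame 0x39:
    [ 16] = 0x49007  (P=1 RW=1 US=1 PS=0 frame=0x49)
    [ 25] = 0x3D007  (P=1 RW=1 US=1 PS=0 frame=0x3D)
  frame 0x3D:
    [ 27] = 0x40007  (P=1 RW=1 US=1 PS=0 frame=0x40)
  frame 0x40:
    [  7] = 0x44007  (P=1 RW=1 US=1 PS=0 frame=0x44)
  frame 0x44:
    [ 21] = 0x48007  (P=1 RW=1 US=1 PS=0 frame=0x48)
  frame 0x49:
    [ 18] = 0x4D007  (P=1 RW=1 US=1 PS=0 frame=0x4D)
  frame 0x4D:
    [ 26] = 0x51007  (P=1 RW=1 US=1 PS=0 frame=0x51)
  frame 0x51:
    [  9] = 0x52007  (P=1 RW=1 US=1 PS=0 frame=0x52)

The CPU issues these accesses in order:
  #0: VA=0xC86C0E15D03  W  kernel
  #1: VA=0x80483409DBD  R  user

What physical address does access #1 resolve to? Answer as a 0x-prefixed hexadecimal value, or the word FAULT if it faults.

Walk each access:
#0 VA=0xC86C0E15D03 (w,kernel):
  L0: frame=0x39 idx=25 entry=0x3D007 [P=1 RW=1 US=1 PS=0]
  L1: frame=0x3D idx=27 entry=0x40007 [P=1 RW=1 US=1 PS=0]
  L2: frame=0x40 idx=7 entry=0x44007 [P=1 RW=1 US=1 PS=0]
  L3: frame=0x44 idx=21 entry=0x48007 [P=1 RW=1 US=1 PS=0]
  ✓ 0x48D03  — 4 lookups
#1 VA=0x80483409DBD (r,user):
  L0: frame=0x39 idx=16 entry=0x49007 [P=1 RW=1 US=1 PS=0]
  L1: frame=0x49 idx=18 entry=0x4D007 [P=1 RW=1 US=1 PS=0]
  L2: frame=0x4D idx=26 entry=0x51007 [P=1 RW=1 US=1 PS=0]
  L3: frame=0x51 idx=9 entry=0x52007 [P=1 RW=1 US=1 PS=0]
  ✓ 0x52DBD  — 4 lookups

Access #1 PA: 0x52DBD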